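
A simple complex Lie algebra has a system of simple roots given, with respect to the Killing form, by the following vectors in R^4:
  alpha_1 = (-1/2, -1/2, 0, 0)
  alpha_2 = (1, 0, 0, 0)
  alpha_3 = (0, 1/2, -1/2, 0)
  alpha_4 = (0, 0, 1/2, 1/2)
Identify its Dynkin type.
type C_4

Compute the Cartan integers a_ij = 2(alpha_i, alpha_j)/(alpha_j, alpha_j); the resulting 4x4 Cartan matrix is
[[2, -1, -1, 0], [-2, 2, 0, 0], [-1, 0, 2, -1], [0, 0, -1, 2]].
The roots have two lengths (squared-length ratio 2:1); the short ones are alpha_{1,3,4}. The associated Dynkin diagram is a chain of 4 nodes with a double edge at one end; the terminal node there is the unique long simple root (C_4), so the type is C_4 (the algebra sp(8)).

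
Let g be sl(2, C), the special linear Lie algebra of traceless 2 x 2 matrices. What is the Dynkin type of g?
This is sl(2), which has dimension 2^2 - 1 = 3 and rank 2 - 1 = 1 (a Cartan subalgebra is the diagonal traceless matrices). In the classification of classical Lie algebras, the special linear algebra sl(n+1) has type A_n; here n = 1, so the Dynkin diagram is a chain of 1 nodes with single edges (A_1). Hence the type is A_1.

A_1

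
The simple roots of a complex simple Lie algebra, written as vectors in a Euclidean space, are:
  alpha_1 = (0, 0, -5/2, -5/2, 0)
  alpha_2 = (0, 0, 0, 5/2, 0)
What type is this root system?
Compute the Cartan integers a_ij = 2(alpha_i, alpha_j)/(alpha_j, alpha_j); the resulting 2x2 Cartan matrix is
[[2, -2], [-1, 2]].
The roots have two lengths (squared-length ratio 2:1); the short ones are alpha_{2}. The associated Dynkin diagram is a chain of 2 nodes with a double edge at one end; the terminal node there is the unique short simple root (B_2), so the type is B_2 (the algebra so(5)).

B2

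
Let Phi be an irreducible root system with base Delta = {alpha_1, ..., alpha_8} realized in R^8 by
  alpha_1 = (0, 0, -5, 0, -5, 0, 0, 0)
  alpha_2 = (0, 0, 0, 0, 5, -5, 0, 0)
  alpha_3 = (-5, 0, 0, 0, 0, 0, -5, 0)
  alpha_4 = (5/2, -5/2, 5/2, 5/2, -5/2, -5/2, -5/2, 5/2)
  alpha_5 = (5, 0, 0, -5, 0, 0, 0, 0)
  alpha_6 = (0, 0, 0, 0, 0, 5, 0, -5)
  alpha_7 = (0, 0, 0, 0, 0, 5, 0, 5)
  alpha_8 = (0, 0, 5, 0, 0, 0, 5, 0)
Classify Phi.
Compute the Cartan integers a_ij = 2(alpha_i, alpha_j)/(alpha_j, alpha_j); the resulting 8x8 Cartan matrix is
[[2, -1, 0, 0, 0, 0, 0, -1], [-1, 2, 0, 0, 0, -1, -1, 0], [0, 0, 2, 0, -1, 0, 0, -1], [0, 0, 0, 2, 0, -1, 0, 0], [0, 0, -1, 0, 2, 0, 0, 0], [0, -1, 0, -1, 0, 2, 0, 0], [0, -1, 0, 0, 0, 0, 2, 0], [-1, 0, -1, 0, 0, 0, 0, 2]].
All simple roots have the same length, so the diagram is simply laced. The associated Dynkin diagram is a chain of 7 nodes with one extra node attached to the third node from one end (E_8), so the type is E_8.

E_8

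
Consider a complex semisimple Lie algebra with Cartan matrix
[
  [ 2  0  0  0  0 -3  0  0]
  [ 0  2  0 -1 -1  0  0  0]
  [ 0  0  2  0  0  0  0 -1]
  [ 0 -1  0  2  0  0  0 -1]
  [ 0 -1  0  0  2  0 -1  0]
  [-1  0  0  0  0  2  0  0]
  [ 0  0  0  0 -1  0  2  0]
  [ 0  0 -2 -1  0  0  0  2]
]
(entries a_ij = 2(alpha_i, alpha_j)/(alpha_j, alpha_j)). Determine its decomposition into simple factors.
B_6 ⊕ G_2

The diagram associated to this matrix has two connected components: the simple roots {alpha_2, alpha_3, alpha_4, alpha_5, alpha_7, alpha_8} form a chain of 6 nodes with a double edge at one end; the terminal node there is the unique short simple root (B_6), and {alpha_1, alpha_6} form two nodes joined by a triple edge (G_2). A semisimple Lie algebra decomposes uniquely as the direct sum of simple ideals, one per connected component of its Dynkin diagram, so g ≅ B_6 ⊕ G_2 (dimension 78 + 14 = 92).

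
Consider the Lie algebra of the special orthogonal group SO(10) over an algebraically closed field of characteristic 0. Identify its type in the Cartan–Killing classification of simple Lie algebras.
D_5

This is so(10) with 10 even, which has dimension 10(10-1)/2 = 45 and rank 10/2 = 5. In the classification of classical Lie algebras, the orthogonal algebra so(2n) in an even number of variables has type D_n; here n = 5, so the Dynkin diagram is a chain of 3 nodes with a fork of two nodes at one end (D_5). Hence the type is D_5.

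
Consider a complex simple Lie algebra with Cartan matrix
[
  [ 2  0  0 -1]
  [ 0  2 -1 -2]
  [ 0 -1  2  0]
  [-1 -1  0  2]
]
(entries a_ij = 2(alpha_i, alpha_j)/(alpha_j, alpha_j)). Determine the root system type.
F4

The matrix has rank 4 with 2's on the diagonal. Reading the off-diagonal entries as Dynkin edges (a single edge where a_ij = a_ji = -1; a double or triple edge where a_ij * a_ji = 2 or 3), the diagram is a chain of 4 nodes with a double edge between the middle two (F_4). One simple-root ordering that puts it in standard form is (alpha_3, alpha_2, alpha_4, alpha_1). So the algebra is type F_4.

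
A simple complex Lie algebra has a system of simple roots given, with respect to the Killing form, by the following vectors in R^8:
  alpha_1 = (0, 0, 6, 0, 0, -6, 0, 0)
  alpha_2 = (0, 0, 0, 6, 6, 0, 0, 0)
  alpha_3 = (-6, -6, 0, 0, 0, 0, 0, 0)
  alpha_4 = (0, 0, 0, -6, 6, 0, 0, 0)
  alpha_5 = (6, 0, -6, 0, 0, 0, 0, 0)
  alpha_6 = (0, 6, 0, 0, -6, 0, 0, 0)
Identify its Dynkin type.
type D_6

Compute the Cartan integers a_ij = 2(alpha_i, alpha_j)/(alpha_j, alpha_j); the resulting 6x6 Cartan matrix is
[[2, 0, 0, 0, -1, 0], [0, 2, 0, 0, 0, -1], [0, 0, 2, 0, -1, -1], [0, 0, 0, 2, 0, -1], [-1, 0, -1, 0, 2, 0], [0, -1, -1, -1, 0, 2]].
All simple roots have the same length, so the diagram is simply laced. The associated Dynkin diagram is a chain of 4 nodes with a fork of two nodes at one end (D_6), so the type is D_6 (the algebra so(12)).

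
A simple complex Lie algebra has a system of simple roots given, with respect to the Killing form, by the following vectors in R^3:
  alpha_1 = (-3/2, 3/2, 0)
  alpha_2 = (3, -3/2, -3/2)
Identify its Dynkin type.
G_2

Compute the Cartan integers a_ij = 2(alpha_i, alpha_j)/(alpha_j, alpha_j); the resulting 2x2 Cartan matrix is
[[2, -1], [-3, 2]].
The roots have two lengths (squared-length ratio 3:1); the short ones are alpha_{1}. The associated Dynkin diagram is two nodes joined by a triple edge (G_2), so the type is G_2.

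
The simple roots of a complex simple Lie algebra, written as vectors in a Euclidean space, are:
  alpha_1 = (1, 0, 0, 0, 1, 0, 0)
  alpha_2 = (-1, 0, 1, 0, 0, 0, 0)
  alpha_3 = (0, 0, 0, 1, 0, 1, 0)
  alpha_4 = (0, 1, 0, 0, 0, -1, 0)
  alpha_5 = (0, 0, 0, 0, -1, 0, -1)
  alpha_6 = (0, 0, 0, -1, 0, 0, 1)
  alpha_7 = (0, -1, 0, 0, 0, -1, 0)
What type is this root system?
type D_7

Compute the Cartan integers a_ij = 2(alpha_i, alpha_j)/(alpha_j, alpha_j); the resulting 7x7 Cartan matrix is
[[2, -1, 0, 0, -1, 0, 0], [-1, 2, 0, 0, 0, 0, 0], [0, 0, 2, -1, 0, -1, -1], [0, 0, -1, 2, 0, 0, 0], [-1, 0, 0, 0, 2, -1, 0], [0, 0, -1, 0, -1, 2, 0], [0, 0, -1, 0, 0, 0, 2]].
All simple roots have the same length, so the diagram is simply laced. The associated Dynkin diagram is a chain of 5 nodes with a fork of two nodes at one end (D_7), so the type is D_7 (the algebra so(14)).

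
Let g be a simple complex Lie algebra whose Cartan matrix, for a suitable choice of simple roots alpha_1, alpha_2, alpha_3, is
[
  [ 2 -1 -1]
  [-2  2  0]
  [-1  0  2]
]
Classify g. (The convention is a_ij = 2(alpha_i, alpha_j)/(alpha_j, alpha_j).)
The matrix has rank 3 with 2's on the diagonal. Reading the off-diagonal entries as Dynkin edges (a single edge where a_ij = a_ji = -1; a double or triple edge where a_ij * a_ji = 2 or 3), the diagram is a chain of 3 nodes with a double edge at one end; the terminal node there is the unique long simple root (C_3). One simple-root ordering that puts it in standard form is (alpha_3, alpha_1, alpha_2). So the algebra is type C_3, i.e. sp(6).

C_3 (sp(6))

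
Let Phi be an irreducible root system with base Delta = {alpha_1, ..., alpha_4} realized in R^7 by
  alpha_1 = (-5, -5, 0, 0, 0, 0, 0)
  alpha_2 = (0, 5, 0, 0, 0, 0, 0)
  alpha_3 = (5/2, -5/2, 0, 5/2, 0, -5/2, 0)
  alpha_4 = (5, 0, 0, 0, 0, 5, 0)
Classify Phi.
Compute the Cartan integers a_ij = 2(alpha_i, alpha_j)/(alpha_j, alpha_j); the resulting 4x4 Cartan matrix is
[[2, -2, 0, -1], [-1, 2, -1, 0], [0, -1, 2, 0], [-1, 0, 0, 2]].
The roots have two lengths (squared-length ratio 2:1); the short ones are alpha_{2,3}. The associated Dynkin diagram is a chain of 4 nodes with a double edge between the middle two (F_4), so the type is F_4.

F4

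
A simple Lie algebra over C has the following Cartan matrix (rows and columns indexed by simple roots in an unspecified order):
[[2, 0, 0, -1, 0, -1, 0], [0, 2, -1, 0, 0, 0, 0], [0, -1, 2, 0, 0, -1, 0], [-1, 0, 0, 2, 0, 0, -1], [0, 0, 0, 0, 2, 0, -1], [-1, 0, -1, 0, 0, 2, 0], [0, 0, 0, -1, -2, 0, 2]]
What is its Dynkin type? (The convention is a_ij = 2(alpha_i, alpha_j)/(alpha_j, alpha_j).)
The matrix has rank 7 with 2's on the diagonal. Reading the off-diagonal entries as Dynkin edges (a single edge where a_ij = a_ji = -1; a double or triple edge where a_ij * a_ji = 2 or 3), the diagram is a chain of 7 nodes with a double edge at one end; the terminal node there is the unique short simple root (B_7). One simple-root ordering that puts it in standard form is (alpha_2, alpha_3, alpha_6, alpha_1, alpha_4, alpha_7, alpha_5). So the algebra is type B_7, i.e. so(15).

type B_7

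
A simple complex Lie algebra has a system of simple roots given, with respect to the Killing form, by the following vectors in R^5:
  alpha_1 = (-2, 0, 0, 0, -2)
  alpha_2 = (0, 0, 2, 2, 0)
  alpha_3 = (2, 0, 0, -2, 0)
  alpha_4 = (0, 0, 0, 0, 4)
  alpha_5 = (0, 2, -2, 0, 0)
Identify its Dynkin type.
C_5

Compute the Cartan integers a_ij = 2(alpha_i, alpha_j)/(alpha_j, alpha_j); the resulting 5x5 Cartan matrix is
[[2, 0, -1, -1, 0], [0, 2, -1, 0, -1], [-1, -1, 2, 0, 0], [-2, 0, 0, 2, 0], [0, -1, 0, 0, 2]].
The roots have two lengths (squared-length ratio 2:1); the short ones are alpha_{1,2,3,5}. The associated Dynkin diagram is a chain of 5 nodes with a double edge at one end; the terminal node there is the unique long simple root (C_5), so the type is C_5 (the algebra sp(10)).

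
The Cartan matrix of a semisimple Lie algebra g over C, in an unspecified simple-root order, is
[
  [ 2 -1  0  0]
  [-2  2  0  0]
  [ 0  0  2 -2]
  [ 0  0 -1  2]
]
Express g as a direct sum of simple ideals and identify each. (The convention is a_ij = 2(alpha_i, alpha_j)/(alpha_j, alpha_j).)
The diagram associated to this matrix has two connected components: the simple roots {alpha_1, alpha_2} form a chain of 2 nodes with a double edge at one end; the terminal node there is the unique short simple root (B_2), and {alpha_3, alpha_4} form a chain of 2 nodes with a double edge at one end; the terminal node there is the unique short simple root (B_2). A semisimple Lie algebra decomposes uniquely as the direct sum of simple ideals, one per connected component of its Dynkin diagram, so g ≅ B_2 ⊕ B_2 (dimension 10 + 10 = 20).

B_2 ⊕ B_2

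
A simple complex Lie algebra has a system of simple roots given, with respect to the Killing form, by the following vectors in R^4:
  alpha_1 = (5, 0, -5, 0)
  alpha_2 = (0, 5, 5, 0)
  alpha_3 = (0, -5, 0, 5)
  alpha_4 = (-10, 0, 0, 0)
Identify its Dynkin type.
C4

Compute the Cartan integers a_ij = 2(alpha_i, alpha_j)/(alpha_j, alpha_j); the resulting 4x4 Cartan matrix is
[[2, -1, 0, -1], [-1, 2, -1, 0], [0, -1, 2, 0], [-2, 0, 0, 2]].
The roots have two lengths (squared-length ratio 2:1); the short ones are alpha_{1,2,3}. The associated Dynkin diagram is a chain of 4 nodes with a double edge at one end; the terminal node there is the unique long simple root (C_4), so the type is C_4 (the algebra sp(8)).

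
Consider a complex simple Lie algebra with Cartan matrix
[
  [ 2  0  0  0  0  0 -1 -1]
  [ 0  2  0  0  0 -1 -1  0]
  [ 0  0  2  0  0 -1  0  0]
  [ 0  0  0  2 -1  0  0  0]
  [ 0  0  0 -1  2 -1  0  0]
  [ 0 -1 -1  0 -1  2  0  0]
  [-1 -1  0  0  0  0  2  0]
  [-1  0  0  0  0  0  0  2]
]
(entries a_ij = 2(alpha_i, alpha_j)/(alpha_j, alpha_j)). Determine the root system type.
E_8

The matrix has rank 8 with 2's on the diagonal. Reading the off-diagonal entries as Dynkin edges (a single edge where a_ij = a_ji = -1; a double or triple edge where a_ij * a_ji = 2 or 3), the diagram is a chain of 7 nodes with one extra node attached to the third node from one end (E_8). One simple-root ordering that puts it in standard form is (alpha_4, alpha_3, alpha_5, alpha_6, alpha_2, alpha_7, alpha_1, alpha_8). So the algebra is type E_8.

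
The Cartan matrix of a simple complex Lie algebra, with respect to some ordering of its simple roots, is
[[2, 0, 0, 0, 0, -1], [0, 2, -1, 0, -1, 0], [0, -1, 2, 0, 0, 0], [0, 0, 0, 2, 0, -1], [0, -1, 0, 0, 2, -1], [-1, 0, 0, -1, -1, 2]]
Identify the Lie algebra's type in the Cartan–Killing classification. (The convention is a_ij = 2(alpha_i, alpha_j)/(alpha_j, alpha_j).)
The matrix has rank 6 with 2's on the diagonal. Reading the off-diagonal entries as Dynkin edges (a single edge where a_ij = a_ji = -1; a double or triple edge where a_ij * a_ji = 2 or 3), the diagram is a chain of 4 nodes with a fork of two nodes at one end (D_6). One simple-root ordering that puts it in standard form is (alpha_3, alpha_2, alpha_5, alpha_6, alpha_4, alpha_1). So the algebra is type D_6, i.e. so(12).

D6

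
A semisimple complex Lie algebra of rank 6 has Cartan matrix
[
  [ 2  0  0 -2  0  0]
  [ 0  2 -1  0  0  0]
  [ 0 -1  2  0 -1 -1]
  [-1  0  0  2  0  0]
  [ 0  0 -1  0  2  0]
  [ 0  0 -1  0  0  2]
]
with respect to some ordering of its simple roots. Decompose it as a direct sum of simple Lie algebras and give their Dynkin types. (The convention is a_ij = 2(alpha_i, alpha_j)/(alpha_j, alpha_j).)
B_2 ⊕ D_4

The diagram associated to this matrix has two connected components: the simple roots {alpha_1, alpha_4} form a chain of 2 nodes with a double edge at one end; the terminal node there is the unique short simple root (B_2), and {alpha_2, alpha_3, alpha_5, alpha_6} form a chain of 2 nodes with a fork of two nodes at one end (D_4). A semisimple Lie algebra decomposes uniquely as the direct sum of simple ideals, one per connected component of its Dynkin diagram, so g ≅ B_2 ⊕ D_4 (dimension 10 + 28 = 38).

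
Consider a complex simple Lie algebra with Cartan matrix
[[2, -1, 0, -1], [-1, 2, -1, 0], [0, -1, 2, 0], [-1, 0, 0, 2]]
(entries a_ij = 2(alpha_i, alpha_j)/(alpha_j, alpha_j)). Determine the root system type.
The matrix has rank 4 with 2's on the diagonal. Reading the off-diagonal entries as Dynkin edges (a single edge where a_ij = a_ji = -1; a double or triple edge where a_ij * a_ji = 2 or 3), the diagram is a chain of 4 nodes with single edges (A_4). One simple-root ordering that puts it in standard form is (alpha_4, alpha_1, alpha_2, alpha_3). So the algebra is type A_4, i.e. sl(5).

type A_4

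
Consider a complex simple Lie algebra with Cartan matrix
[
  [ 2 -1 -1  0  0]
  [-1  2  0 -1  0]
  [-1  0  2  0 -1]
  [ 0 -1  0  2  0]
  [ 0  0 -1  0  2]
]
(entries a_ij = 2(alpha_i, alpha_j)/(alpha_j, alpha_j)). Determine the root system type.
The matrix has rank 5 with 2's on the diagonal. Reading the off-diagonal entries as Dynkin edges (a single edge where a_ij = a_ji = -1; a double or triple edge where a_ij * a_ji = 2 or 3), the diagram is a chain of 5 nodes with single edges (A_5). One simple-root ordering that puts it in standard form is (alpha_4, alpha_2, alpha_1, alpha_3, alpha_5). So the algebra is type A_5, i.e. sl(6).

A_5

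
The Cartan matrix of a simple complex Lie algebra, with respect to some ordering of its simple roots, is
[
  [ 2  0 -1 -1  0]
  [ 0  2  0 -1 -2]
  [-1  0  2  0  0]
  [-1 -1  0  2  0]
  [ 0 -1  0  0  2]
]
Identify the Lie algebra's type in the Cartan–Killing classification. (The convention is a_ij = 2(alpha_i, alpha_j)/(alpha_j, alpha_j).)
The matrix has rank 5 with 2's on the diagonal. Reading the off-diagonal entries as Dynkin edges (a single edge where a_ij = a_ji = -1; a double or triple edge where a_ij * a_ji = 2 or 3), the diagram is a chain of 5 nodes with a double edge at one end; the terminal node there is the unique short simple root (B_5). One simple-root ordering that puts it in standard form is (alpha_3, alpha_1, alpha_4, alpha_2, alpha_5). So the algebra is type B_5, i.e. so(11).

type B_5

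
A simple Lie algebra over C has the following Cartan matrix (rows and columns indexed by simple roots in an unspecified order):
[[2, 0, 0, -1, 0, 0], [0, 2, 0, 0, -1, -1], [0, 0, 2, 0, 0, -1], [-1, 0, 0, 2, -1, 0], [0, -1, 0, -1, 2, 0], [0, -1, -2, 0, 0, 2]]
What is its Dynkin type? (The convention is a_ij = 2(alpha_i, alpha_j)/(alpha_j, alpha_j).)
type B_6

The matrix has rank 6 with 2's on the diagonal. Reading the off-diagonal entries as Dynkin edges (a single edge where a_ij = a_ji = -1; a double or triple edge where a_ij * a_ji = 2 or 3), the diagram is a chain of 6 nodes with a double edge at one end; the terminal node there is the unique short simple root (B_6). One simple-root ordering that puts it in standard form is (alpha_1, alpha_4, alpha_5, alpha_2, alpha_6, alpha_3). So the algebra is type B_6, i.e. so(13).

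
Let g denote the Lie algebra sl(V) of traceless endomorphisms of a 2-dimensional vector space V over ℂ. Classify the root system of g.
A_1 (sl(2))

This is sl(2), which has dimension 2^2 - 1 = 3 and rank 2 - 1 = 1 (a Cartan subalgebra is the diagonal traceless matrices). In the classification of classical Lie algebras, the special linear algebra sl(n+1) has type A_n; here n = 1, so the Dynkin diagram is a chain of 1 nodes with single edges (A_1). Hence the type is A_1.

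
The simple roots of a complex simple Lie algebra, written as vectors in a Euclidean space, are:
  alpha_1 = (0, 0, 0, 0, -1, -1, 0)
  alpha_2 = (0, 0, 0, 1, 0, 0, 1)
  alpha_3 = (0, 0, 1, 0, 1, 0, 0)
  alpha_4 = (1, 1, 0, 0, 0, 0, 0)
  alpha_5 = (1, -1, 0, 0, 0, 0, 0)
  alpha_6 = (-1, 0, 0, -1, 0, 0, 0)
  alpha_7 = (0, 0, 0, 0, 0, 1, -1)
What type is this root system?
Compute the Cartan integers a_ij = 2(alpha_i, alpha_j)/(alpha_j, alpha_j); the resulting 7x7 Cartan matrix is
[[2, 0, -1, 0, 0, 0, -1], [0, 2, 0, 0, 0, -1, -1], [-1, 0, 2, 0, 0, 0, 0], [0, 0, 0, 2, 0, -1, 0], [0, 0, 0, 0, 2, -1, 0], [0, -1, 0, -1, -1, 2, 0], [-1, -1, 0, 0, 0, 0, 2]].
All simple roots have the same length, so the diagram is simply laced. The associated Dynkin diagram is a chain of 5 nodes with a fork of two nodes at one end (D_7), so the type is D_7 (the algebra so(14)).

type D_7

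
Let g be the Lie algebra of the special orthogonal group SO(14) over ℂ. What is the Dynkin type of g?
type D_7

This is so(14) with 14 even, which has dimension 14(14-1)/2 = 91 and rank 14/2 = 7. In the classification of classical Lie algebras, the orthogonal algebra so(2n) in an even number of variables has type D_n; here n = 7, so the Dynkin diagram is a chain of 5 nodes with a fork of two nodes at one end (D_7). Hence the type is D_7.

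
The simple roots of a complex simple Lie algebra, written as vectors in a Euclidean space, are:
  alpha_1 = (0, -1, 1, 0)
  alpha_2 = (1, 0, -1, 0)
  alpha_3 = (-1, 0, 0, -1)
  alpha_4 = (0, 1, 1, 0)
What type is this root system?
Compute the Cartan integers a_ij = 2(alpha_i, alpha_j)/(alpha_j, alpha_j); the resulting 4x4 Cartan matrix is
[[2, -1, 0, 0], [-1, 2, -1, -1], [0, -1, 2, 0], [0, -1, 0, 2]].
All simple roots have the same length, so the diagram is simply laced. The associated Dynkin diagram is a chain of 2 nodes with a fork of two nodes at one end (D_4), so the type is D_4 (the algebra so(8)).

D_4 (so(8))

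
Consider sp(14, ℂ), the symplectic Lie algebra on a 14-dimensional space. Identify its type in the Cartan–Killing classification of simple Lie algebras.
This is sp(14), which has dimension 14(14+1)/2 = 105 and rank 14/2 = 7. In the classification of classical Lie algebras, the symplectic algebra sp(2n) has type C_n; here n = 7, so the Dynkin diagram is a chain of 7 nodes with a double edge at one end; the terminal node there is the unique long simple root (C_7). Hence the type is C_7.

C7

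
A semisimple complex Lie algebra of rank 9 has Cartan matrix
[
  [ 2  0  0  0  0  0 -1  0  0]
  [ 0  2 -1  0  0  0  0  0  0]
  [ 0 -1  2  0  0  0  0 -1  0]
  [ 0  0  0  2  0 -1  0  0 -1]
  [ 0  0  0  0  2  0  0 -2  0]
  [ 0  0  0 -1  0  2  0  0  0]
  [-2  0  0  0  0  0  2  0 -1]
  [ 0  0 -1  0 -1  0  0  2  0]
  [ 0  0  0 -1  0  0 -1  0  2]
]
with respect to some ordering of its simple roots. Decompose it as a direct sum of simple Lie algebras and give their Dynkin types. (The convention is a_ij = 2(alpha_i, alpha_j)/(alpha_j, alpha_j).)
The diagram associated to this matrix has two connected components: the simple roots {alpha_1, alpha_4, alpha_6, alpha_7, alpha_9} form a chain of 5 nodes with a double edge at one end; the terminal node there is the unique short simple root (B_5), and {alpha_2, alpha_3, alpha_5, alpha_8} form a chain of 4 nodes with a double edge at one end; the terminal node there is the unique long simple root (C_4). A semisimple Lie algebra decomposes uniquely as the direct sum of simple ideals, one per connected component of its Dynkin diagram, so g ≅ B_5 ⊕ C_4 (dimension 55 + 36 = 91).

B5 ⊕ C4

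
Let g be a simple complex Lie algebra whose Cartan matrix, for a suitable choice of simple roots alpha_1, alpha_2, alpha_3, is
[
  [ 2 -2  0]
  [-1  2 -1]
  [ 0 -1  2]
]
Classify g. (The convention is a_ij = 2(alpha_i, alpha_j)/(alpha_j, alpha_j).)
The matrix has rank 3 with 2's on the diagonal. Reading the off-diagonal entries as Dynkin edges (a single edge where a_ij = a_ji = -1; a double or triple edge where a_ij * a_ji = 2 or 3), the diagram is a chain of 3 nodes with a double edge at one end; the terminal node there is the unique long simple root (C_3). One simple-root ordering that puts it in standard form is (alpha_3, alpha_2, alpha_1). So the algebra is type C_3, i.e. sp(6).

C_3 (sp(6))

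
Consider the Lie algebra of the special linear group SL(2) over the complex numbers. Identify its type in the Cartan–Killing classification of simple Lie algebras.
type A_1

This is sl(2), which has dimension 2^2 - 1 = 3 and rank 2 - 1 = 1 (a Cartan subalgebra is the diagonal traceless matrices). In the classification of classical Lie algebras, the special linear algebra sl(n+1) has type A_n; here n = 1, so the Dynkin diagram is a chain of 1 nodes with single edges (A_1). Hence the type is A_1.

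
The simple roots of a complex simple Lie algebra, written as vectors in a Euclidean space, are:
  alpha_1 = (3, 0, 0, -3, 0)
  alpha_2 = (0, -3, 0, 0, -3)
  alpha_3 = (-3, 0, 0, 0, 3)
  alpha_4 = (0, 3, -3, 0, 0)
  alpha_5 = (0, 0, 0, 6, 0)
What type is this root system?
C5

Compute the Cartan integers a_ij = 2(alpha_i, alpha_j)/(alpha_j, alpha_j); the resulting 5x5 Cartan matrix is
[[2, 0, -1, 0, -1], [0, 2, -1, -1, 0], [-1, -1, 2, 0, 0], [0, -1, 0, 2, 0], [-2, 0, 0, 0, 2]].
The roots have two lengths (squared-length ratio 2:1); the short ones are alpha_{1,2,3,4}. The associated Dynkin diagram is a chain of 5 nodes with a double edge at one end; the terminal node there is the unique long simple root (C_5), so the type is C_5 (the algebra sp(10)).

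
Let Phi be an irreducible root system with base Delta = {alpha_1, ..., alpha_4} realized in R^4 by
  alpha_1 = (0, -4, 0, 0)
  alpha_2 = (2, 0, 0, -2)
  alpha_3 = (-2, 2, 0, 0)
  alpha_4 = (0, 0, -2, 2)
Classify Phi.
C4

Compute the Cartan integers a_ij = 2(alpha_i, alpha_j)/(alpha_j, alpha_j); the resulting 4x4 Cartan matrix is
[[2, 0, -2, 0], [0, 2, -1, -1], [-1, -1, 2, 0], [0, -1, 0, 2]].
The roots have two lengths (squared-length ratio 2:1); the short ones are alpha_{2,3,4}. The associated Dynkin diagram is a chain of 4 nodes with a double edge at one end; the terminal node there is the unique long simple root (C_4), so the type is C_4 (the algebra sp(8)).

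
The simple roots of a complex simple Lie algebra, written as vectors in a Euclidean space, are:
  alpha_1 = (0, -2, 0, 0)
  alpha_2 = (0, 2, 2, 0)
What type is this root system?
Compute the Cartan integers a_ij = 2(alpha_i, alpha_j)/(alpha_j, alpha_j); the resulting 2x2 Cartan matrix is
[[2, -1], [-2, 2]].
The roots have two lengths (squared-length ratio 2:1); the short ones are alpha_{1}. The associated Dynkin diagram is a chain of 2 nodes with a double edge at one end; the terminal node there is the unique short simple root (B_2), so the type is B_2 (the algebra so(5)).

type B_2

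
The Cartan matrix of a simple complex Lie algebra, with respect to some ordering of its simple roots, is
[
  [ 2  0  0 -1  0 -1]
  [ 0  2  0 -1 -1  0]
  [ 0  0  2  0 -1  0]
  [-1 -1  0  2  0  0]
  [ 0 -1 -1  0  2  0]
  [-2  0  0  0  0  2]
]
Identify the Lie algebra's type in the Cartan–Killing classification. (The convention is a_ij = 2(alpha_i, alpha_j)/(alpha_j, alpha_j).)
C_6 (sp(12))

The matrix has rank 6 with 2's on the diagonal. Reading the off-diagonal entries as Dynkin edges (a single edge where a_ij = a_ji = -1; a double or triple edge where a_ij * a_ji = 2 or 3), the diagram is a chain of 6 nodes with a double edge at one end; the terminal node there is the unique long simple root (C_6). One simple-root ordering that puts it in standard form is (alpha_3, alpha_5, alpha_2, alpha_4, alpha_1, alpha_6). So the algebra is type C_6, i.e. sp(12).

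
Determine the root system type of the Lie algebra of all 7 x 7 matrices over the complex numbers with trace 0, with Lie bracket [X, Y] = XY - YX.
A_6 (sl(7))

This is sl(7), which has dimension 7^2 - 1 = 48 and rank 7 - 1 = 6 (a Cartan subalgebra is the diagonal traceless matrices). In the classification of classical Lie algebras, the special linear algebra sl(n+1) has type A_n; here n = 6, so the Dynkin diagram is a chain of 6 nodes with single edges (A_6). Hence the type is A_6.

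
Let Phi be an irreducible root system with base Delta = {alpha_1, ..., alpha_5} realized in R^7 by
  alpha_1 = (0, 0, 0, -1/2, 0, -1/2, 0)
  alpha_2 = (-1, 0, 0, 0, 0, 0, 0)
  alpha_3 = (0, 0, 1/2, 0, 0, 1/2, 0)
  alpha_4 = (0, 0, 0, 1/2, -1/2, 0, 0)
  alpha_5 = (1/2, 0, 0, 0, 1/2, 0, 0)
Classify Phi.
C5

Compute the Cartan integers a_ij = 2(alpha_i, alpha_j)/(alpha_j, alpha_j); the resulting 5x5 Cartan matrix is
[[2, 0, -1, -1, 0], [0, 2, 0, 0, -2], [-1, 0, 2, 0, 0], [-1, 0, 0, 2, -1], [0, -1, 0, -1, 2]].
The roots have two lengths (squared-length ratio 2:1); the short ones are alpha_{1,3,4,5}. The associated Dynkin diagram is a chain of 5 nodes with a double edge at one end; the terminal node there is the unique long simple root (C_5), so the type is C_5 (the algebra sp(10)).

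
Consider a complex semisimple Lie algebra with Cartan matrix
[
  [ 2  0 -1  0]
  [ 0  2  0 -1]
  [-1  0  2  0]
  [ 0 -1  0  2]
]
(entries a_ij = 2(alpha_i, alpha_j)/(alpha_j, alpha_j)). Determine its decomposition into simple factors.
The diagram associated to this matrix has two connected components: the simple roots {alpha_1, alpha_3} form a chain of 2 nodes with single edges (A_2), and {alpha_2, alpha_4} form a chain of 2 nodes with single edges (A_2). A semisimple Lie algebra decomposes uniquely as the direct sum of simple ideals, one per connected component of its Dynkin diagram, so g ≅ A_2 ⊕ A_2 (dimension 8 + 8 = 16).

A2 + A2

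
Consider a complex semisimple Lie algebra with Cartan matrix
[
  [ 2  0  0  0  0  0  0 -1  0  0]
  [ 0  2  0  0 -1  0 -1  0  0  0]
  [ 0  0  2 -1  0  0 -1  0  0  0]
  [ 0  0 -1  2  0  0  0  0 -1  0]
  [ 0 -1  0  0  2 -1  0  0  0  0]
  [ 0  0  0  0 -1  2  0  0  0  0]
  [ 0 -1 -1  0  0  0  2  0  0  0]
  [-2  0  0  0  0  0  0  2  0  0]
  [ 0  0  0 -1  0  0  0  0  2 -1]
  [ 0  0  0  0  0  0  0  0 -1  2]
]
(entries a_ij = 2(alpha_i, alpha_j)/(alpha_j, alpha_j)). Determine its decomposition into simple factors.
A_8 (sl(9)) + B_2 (so(5))

The diagram associated to this matrix has two connected components: the simple roots {alpha_2, alpha_3, alpha_4, alpha_5, alpha_6, alpha_7, alpha_9, alpha_10} form a chain of 8 nodes with single edges (A_8), and {alpha_1, alpha_8} form a chain of 2 nodes with a double edge at one end; the terminal node there is the unique short simple root (B_2). A semisimple Lie algebra decomposes uniquely as the direct sum of simple ideals, one per connected component of its Dynkin diagram, so g ≅ A_8 ⊕ B_2 (dimension 80 + 10 = 90).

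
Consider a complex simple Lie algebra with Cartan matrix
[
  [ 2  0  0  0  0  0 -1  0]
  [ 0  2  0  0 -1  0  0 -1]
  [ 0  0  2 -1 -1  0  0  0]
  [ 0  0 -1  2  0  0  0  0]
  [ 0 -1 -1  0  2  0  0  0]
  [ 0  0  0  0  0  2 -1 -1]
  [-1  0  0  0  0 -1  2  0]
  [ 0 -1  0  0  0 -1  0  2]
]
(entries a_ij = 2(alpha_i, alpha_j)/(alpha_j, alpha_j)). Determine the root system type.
type A_8

The matrix has rank 8 with 2's on the diagonal. Reading the off-diagonal entries as Dynkin edges (a single edge where a_ij = a_ji = -1; a double or triple edge where a_ij * a_ji = 2 or 3), the diagram is a chain of 8 nodes with single edges (A_8). One simple-root ordering that puts it in standard form is (alpha_4, alpha_3, alpha_5, alpha_2, alpha_8, alpha_6, alpha_7, alpha_1). So the algebra is type A_8, i.e. sl(9).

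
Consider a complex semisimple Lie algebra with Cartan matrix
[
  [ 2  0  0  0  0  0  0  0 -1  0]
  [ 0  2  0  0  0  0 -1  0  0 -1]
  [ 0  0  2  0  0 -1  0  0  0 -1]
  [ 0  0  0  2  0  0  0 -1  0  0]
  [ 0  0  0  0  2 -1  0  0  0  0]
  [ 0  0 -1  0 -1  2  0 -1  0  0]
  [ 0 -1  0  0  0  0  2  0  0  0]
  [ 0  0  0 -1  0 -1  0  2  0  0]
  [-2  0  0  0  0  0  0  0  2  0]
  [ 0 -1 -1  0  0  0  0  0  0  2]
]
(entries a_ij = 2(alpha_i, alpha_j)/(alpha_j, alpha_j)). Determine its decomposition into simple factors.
The diagram associated to this matrix has two connected components: the simple roots {alpha_1, alpha_9} form a chain of 2 nodes with a double edge at one end; the terminal node there is the unique short simple root (B_2), and {alpha_2, alpha_3, alpha_4, alpha_5, alpha_6, alpha_7, alpha_8, alpha_10} form a chain of 7 nodes with one extra node attached to the third node from one end (E_8). A semisimple Lie algebra decomposes uniquely as the direct sum of simple ideals, one per connected component of its Dynkin diagram, so g ≅ B_2 ⊕ E_8 (dimension 10 + 248 = 258).

B_2 ⊕ E_8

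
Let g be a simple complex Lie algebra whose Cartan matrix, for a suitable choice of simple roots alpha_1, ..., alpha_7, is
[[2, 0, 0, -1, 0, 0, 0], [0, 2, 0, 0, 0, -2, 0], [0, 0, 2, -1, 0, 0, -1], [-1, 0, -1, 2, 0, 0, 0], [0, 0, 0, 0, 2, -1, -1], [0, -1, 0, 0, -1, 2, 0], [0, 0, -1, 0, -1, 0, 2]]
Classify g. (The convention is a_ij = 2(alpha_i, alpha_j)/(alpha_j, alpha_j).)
C_7

The matrix has rank 7 with 2's on the diagonal. Reading the off-diagonal entries as Dynkin edges (a single edge where a_ij = a_ji = -1; a double or triple edge where a_ij * a_ji = 2 or 3), the diagram is a chain of 7 nodes with a double edge at one end; the terminal node there is the unique long simple root (C_7). One simple-root ordering that puts it in standard form is (alpha_1, alpha_4, alpha_3, alpha_7, alpha_5, alpha_6, alpha_2). So the algebra is type C_7, i.e. sp(14).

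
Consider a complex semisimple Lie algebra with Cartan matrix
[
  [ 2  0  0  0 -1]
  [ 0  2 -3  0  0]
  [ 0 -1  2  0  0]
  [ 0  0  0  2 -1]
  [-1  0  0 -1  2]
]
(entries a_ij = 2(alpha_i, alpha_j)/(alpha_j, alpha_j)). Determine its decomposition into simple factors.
A_3 (sl(4)) + G_2

The diagram associated to this matrix has two connected components: the simple roots {alpha_1, alpha_4, alpha_5} form a chain of 3 nodes with single edges (A_3), and {alpha_2, alpha_3} form two nodes joined by a triple edge (G_2). A semisimple Lie algebra decomposes uniquely as the direct sum of simple ideals, one per connected component of its Dynkin diagram, so g ≅ A_3 ⊕ G_2 (dimension 15 + 14 = 29).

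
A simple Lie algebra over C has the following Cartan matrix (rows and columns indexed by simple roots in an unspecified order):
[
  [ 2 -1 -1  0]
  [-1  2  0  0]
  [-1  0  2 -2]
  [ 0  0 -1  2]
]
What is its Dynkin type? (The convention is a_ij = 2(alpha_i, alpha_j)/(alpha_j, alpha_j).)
B4

The matrix has rank 4 with 2's on the diagonal. Reading the off-diagonal entries as Dynkin edges (a single edge where a_ij = a_ji = -1; a double or triple edge where a_ij * a_ji = 2 or 3), the diagram is a chain of 4 nodes with a double edge at one end; the terminal node there is the unique short simple root (B_4). One simple-root ordering that puts it in standard form is (alpha_2, alpha_1, alpha_3, alpha_4). So the algebra is type B_4, i.e. so(9).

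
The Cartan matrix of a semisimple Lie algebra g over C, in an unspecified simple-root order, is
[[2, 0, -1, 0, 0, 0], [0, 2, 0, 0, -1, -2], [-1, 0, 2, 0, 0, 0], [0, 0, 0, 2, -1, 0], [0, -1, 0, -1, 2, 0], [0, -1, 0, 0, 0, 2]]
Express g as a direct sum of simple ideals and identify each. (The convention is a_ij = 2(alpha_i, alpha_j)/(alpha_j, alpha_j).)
type A_2 ⊕ type B_4

The diagram associated to this matrix has two connected components: the simple roots {alpha_1, alpha_3} form a chain of 2 nodes with single edges (A_2), and {alpha_2, alpha_4, alpha_5, alpha_6} form a chain of 4 nodes with a double edge at one end; the terminal node there is the unique short simple root (B_4). A semisimple Lie algebra decomposes uniquely as the direct sum of simple ideals, one per connected component of its Dynkin diagram, so g ≅ A_2 ⊕ B_4 (dimension 8 + 36 = 44).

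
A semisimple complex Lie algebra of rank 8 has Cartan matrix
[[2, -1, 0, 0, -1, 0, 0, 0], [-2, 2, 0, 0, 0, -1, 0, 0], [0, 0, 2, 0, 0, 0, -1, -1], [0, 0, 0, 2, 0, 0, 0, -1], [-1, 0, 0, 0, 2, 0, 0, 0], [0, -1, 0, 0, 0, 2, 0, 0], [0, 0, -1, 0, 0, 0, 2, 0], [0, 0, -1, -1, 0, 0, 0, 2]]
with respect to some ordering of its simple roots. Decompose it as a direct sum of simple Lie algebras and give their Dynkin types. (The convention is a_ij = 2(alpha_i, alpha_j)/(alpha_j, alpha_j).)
The diagram associated to this matrix has two connected components: the simple roots {alpha_3, alpha_4, alpha_7, alpha_8} form a chain of 4 nodes with single edges (A_4), and {alpha_1, alpha_2, alpha_5, alpha_6} form a chain of 4 nodes with a double edge between the middle two (F_4). A semisimple Lie algebra decomposes uniquely as the direct sum of simple ideals, one per connected component of its Dynkin diagram, so g ≅ A_4 ⊕ F_4 (dimension 24 + 52 = 76).

type A_4 + type F_4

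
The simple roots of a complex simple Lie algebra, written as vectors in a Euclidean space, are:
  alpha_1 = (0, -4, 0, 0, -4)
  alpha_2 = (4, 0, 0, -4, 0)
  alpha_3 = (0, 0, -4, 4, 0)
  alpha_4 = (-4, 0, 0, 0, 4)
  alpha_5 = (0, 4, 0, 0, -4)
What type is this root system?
Compute the Cartan integers a_ij = 2(alpha_i, alpha_j)/(alpha_j, alpha_j); the resulting 5x5 Cartan matrix is
[[2, 0, 0, -1, 0], [0, 2, -1, -1, 0], [0, -1, 2, 0, 0], [-1, -1, 0, 2, -1], [0, 0, 0, -1, 2]].
All simple roots have the same length, so the diagram is simply laced. The associated Dynkin diagram is a chain of 3 nodes with a fork of two nodes at one end (D_5), so the type is D_5 (the algebra so(10)).

type D_5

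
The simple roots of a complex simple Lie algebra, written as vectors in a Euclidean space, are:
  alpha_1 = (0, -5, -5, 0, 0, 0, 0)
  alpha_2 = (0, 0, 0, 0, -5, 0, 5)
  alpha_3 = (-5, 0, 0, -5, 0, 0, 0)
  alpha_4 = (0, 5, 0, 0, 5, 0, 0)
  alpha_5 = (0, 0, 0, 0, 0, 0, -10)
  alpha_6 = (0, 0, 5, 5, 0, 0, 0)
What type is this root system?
C6

Compute the Cartan integers a_ij = 2(alpha_i, alpha_j)/(alpha_j, alpha_j); the resulting 6x6 Cartan matrix is
[[2, 0, 0, -1, 0, -1], [0, 2, 0, -1, -1, 0], [0, 0, 2, 0, 0, -1], [-1, -1, 0, 2, 0, 0], [0, -2, 0, 0, 2, 0], [-1, 0, -1, 0, 0, 2]].
The roots have two lengths (squared-length ratio 2:1); the short ones are alpha_{1,2,3,4,6}. The associated Dynkin diagram is a chain of 6 nodes with a double edge at one end; the terminal node there is the unique long simple root (C_6), so the type is C_6 (the algebra sp(12)).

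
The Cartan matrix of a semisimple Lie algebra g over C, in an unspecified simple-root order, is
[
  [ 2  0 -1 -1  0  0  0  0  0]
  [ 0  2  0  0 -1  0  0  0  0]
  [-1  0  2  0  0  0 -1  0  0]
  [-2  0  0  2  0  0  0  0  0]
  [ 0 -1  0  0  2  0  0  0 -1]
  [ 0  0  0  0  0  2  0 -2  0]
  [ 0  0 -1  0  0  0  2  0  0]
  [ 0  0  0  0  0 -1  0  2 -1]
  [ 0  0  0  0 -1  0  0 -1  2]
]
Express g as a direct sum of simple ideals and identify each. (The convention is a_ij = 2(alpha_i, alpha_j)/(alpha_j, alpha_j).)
C4 + C5

The diagram associated to this matrix has two connected components: the simple roots {alpha_1, alpha_3, alpha_4, alpha_7} form a chain of 4 nodes with a double edge at one end; the terminal node there is the unique long simple root (C_4), and {alpha_2, alpha_5, alpha_6, alpha_8, alpha_9} form a chain of 5 nodes with a double edge at one end; the terminal node there is the unique long simple root (C_5). A semisimple Lie algebra decomposes uniquely as the direct sum of simple ideals, one per connected component of its Dynkin diagram, so g ≅ C_4 ⊕ C_5 (dimension 36 + 55 = 91).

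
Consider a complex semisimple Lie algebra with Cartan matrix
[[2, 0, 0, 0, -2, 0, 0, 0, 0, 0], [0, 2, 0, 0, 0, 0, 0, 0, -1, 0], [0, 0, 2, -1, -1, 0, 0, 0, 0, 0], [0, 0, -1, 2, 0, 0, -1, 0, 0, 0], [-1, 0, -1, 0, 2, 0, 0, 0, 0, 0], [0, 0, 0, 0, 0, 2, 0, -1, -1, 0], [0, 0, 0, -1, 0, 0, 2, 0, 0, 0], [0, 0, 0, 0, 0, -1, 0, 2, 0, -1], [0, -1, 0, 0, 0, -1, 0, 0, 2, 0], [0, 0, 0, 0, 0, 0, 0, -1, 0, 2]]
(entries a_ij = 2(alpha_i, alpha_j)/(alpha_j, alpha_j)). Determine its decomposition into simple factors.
A_5 ⊕ C_5

The diagram associated to this matrix has two connected components: the simple roots {alpha_2, alpha_6, alpha_8, alpha_9, alpha_10} form a chain of 5 nodes with single edges (A_5), and {alpha_1, alpha_3, alpha_4, alpha_5, alpha_7} form a chain of 5 nodes with a double edge at one end; the terminal node there is the unique long simple root (C_5). A semisimple Lie algebra decomposes uniquely as the direct sum of simple ideals, one per connected component of its Dynkin diagram, so g ≅ A_5 ⊕ C_5 (dimension 35 + 55 = 90).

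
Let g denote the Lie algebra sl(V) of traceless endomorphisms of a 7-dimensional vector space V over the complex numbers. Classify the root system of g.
A_6 (sl(7))

This is sl(7), which has dimension 7^2 - 1 = 48 and rank 7 - 1 = 6 (a Cartan subalgebra is the diagonal traceless matrices). In the classification of classical Lie algebras, the special linear algebra sl(n+1) has type A_n; here n = 6, so the Dynkin diagram is a chain of 6 nodes with single edges (A_6). Hence the type is A_6.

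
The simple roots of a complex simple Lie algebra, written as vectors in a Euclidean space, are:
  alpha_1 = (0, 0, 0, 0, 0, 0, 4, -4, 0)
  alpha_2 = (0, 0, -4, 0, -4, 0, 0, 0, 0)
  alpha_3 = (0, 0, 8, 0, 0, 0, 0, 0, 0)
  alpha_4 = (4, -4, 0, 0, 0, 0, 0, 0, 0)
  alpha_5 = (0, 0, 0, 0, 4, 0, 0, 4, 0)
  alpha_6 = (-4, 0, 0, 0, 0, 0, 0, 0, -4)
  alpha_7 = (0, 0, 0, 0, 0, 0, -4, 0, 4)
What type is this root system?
Compute the Cartan integers a_ij = 2(alpha_i, alpha_j)/(alpha_j, alpha_j); the resulting 7x7 Cartan matrix is
[[2, 0, 0, 0, -1, 0, -1], [0, 2, -1, 0, -1, 0, 0], [0, -2, 2, 0, 0, 0, 0], [0, 0, 0, 2, 0, -1, 0], [-1, -1, 0, 0, 2, 0, 0], [0, 0, 0, -1, 0, 2, -1], [-1, 0, 0, 0, 0, -1, 2]].
The roots have two lengths (squared-length ratio 2:1); the short ones are alpha_{1,2,4,5,6,7}. The associated Dynkin diagram is a chain of 7 nodes with a double edge at one end; the terminal node there is the unique long simple root (C_7), so the type is C_7 (the algebra sp(14)).

C_7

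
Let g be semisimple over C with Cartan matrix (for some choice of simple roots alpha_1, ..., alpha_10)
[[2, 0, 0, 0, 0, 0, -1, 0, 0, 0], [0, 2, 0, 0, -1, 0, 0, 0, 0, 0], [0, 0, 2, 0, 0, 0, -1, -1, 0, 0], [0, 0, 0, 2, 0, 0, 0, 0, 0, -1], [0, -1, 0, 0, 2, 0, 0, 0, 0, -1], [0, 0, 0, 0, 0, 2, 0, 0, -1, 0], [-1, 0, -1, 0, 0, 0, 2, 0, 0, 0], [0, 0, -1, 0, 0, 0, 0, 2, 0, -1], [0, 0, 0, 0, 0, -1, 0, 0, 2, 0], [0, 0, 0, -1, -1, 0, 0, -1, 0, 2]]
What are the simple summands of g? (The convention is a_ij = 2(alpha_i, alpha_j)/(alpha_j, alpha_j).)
The diagram associated to this matrix has two connected components: the simple roots {alpha_6, alpha_9} form a chain of 2 nodes with single edges (A_2), and {alpha_1, alpha_2, alpha_3, alpha_4, alpha_5, alpha_7, alpha_8, alpha_10} form a chain of 7 nodes with one extra node attached to the third node from one end (E_8). A semisimple Lie algebra decomposes uniquely as the direct sum of simple ideals, one per connected component of its Dynkin diagram, so g ≅ A_2 ⊕ E_8 (dimension 8 + 248 = 256).

A_2 (sl(3)) ⊕ E_8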